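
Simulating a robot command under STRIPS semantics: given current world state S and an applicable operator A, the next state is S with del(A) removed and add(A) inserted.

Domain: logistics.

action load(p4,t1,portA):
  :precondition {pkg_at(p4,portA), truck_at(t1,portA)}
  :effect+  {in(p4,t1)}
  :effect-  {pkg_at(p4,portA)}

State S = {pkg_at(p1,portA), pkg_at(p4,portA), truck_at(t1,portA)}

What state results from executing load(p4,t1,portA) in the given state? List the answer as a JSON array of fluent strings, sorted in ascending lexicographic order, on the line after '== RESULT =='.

Progress:
  pre ⊆ S: {pkg_at(p4,portA), truck_at(t1,portA)} ⊆ S  — applicable
  S \ del = {pkg_at(p1,portA), truck_at(t1,portA)}
  ∪ add   = {in(p4,t1), pkg_at(p1,portA), truck_at(t1,portA)}

== RESULT ==
["in(p4,t1)", "pkg_at(p1,portA)", "truck_at(t1,portA)"]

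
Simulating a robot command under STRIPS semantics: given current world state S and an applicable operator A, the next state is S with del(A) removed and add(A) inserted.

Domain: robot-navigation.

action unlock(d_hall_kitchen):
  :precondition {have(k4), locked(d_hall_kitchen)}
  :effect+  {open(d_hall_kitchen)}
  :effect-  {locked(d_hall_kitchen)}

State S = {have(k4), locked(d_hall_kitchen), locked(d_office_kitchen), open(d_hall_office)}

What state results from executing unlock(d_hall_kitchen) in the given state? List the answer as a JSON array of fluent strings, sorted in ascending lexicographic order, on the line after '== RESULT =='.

Progress:
  pre ⊆ S: {have(k4), locked(d_hall_kitchen)} ⊆ S  — applicable
  S \ del = {have(k4), locked(d_office_kitchen), open(d_hall_office)}
  ∪ add   = {have(k4), locked(d_office_kitchen), open(d_hall_kitchen), open(d_hall_office)}

== RESULT ==
["have(k4)", "locked(d_office_kitchen)", "open(d_hall_kitchen)", "open(d_hall_office)"]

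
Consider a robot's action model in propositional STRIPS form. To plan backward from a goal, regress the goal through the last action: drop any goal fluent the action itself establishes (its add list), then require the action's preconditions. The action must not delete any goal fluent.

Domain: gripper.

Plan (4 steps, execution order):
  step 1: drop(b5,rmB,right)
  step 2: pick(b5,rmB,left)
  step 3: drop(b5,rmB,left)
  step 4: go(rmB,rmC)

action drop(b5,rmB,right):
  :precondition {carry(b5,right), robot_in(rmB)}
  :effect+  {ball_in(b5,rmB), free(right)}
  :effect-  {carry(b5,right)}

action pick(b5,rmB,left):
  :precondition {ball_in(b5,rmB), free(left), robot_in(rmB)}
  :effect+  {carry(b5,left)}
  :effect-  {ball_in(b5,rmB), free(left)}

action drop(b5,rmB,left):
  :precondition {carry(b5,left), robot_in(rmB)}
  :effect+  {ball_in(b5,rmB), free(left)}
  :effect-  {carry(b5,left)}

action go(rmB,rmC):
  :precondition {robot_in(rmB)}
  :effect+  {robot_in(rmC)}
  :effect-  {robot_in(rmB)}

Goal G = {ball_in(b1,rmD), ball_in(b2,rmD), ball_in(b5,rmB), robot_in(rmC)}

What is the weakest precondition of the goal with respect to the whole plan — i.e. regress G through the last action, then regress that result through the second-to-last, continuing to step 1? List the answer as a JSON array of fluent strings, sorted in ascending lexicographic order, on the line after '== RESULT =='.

Work backward from the goal:
  through step 4 (go(rmB,rmC)): drop {robot_in(rmC)}, keep {ball_in(b1,rmD), ball_in(b2,rmD), ball_in(b5,rmB)}, require {robot_in(rmB)}
    → {ball_in(b1,rmD), ball_in(b2,rmD), ball_in(b5,rmB), robot_in(rmB)}
  through step 3 (drop(b5,rmB,left)): drop {ball_in(b5,rmB)}, keep {ball_in(b1,rmD), ball_in(b2,rmD), robot_in(rmB)}, require {carry(b5,left), robot_in(rmB)}
    → {ball_in(b1,rmD), ball_in(b2,rmD), carry(b5,left), robot_in(rmB)}
  through step 2 (pick(b5,rmB,left)): drop {carry(b5,left)}, keep {ball_in(b1,rmD), ball_in(b2,rmD), robot_in(rmB)}, require {ball_in(b5,rmB), free(left), robot_in(rmB)}
    → {ball_in(b1,rmD), ball_in(b2,rmD), ball_in(b5,rmB), free(left), robot_in(rmB)}
  through step 1 (drop(b5,rmB,right)): drop {ball_in(b5,rmB)}, keep {ball_in(b1,rmD), ball_in(b2,rmD), free(left), robot_in(rmB)}, require {carry(b5,right), robot_in(rmB)}
    → {ball_in(b1,rmD), ball_in(b2,rmD), carry(b5,right), free(left), robot_in(rmB)}

== RESULT ==
["ball_in(b1,rmD)", "ball_in(b2,rmD)", "carry(b5,right)", "free(left)", "robot_in(rmB)"]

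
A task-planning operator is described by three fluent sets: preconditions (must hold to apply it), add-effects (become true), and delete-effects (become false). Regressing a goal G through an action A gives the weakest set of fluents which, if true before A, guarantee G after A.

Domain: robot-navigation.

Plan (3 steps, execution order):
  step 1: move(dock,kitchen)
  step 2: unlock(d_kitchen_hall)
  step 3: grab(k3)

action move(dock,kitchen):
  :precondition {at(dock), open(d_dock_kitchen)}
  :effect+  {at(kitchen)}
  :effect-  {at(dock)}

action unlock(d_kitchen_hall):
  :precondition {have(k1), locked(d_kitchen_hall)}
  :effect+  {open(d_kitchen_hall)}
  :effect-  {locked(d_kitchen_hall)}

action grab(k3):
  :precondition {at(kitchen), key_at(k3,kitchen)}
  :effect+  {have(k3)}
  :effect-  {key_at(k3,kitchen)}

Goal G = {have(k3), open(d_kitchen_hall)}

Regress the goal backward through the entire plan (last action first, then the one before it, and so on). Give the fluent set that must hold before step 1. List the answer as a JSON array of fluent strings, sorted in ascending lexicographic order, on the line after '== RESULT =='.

Regress step by step:
  through step 3 (grab(k3)): drop {have(k3)}, keep {open(d_kitchen_hall)}, require {at(kitchen), key_at(k3,kitchen)}
    → {at(kitchen), key_at(k3,kitchen), open(d_kitchen_hall)}
  through step 2 (unlock(d_kitchen_hall)): drop {open(d_kitchen_hall)}, keep {at(kitchen), key_at(k3,kitchen)}, require {have(k1), locked(d_kitchen_hall)}
    → {at(kitchen), have(k1), key_at(k3,kitchen), locked(d_kitchen_hall)}
  through step 1 (move(dock,kitchen)): drop {at(kitchen)}, keep {have(k1), key_at(k3,kitchen), locked(d_kitchen_hall)}, require {at(dock), open(d_dock_kitchen)}
    → {at(dock), have(k1), key_at(k3,kitchen), locked(d_kitchen_hall), open(d_dock_kitchen)}

== RESULT ==
["at(dock)", "have(k1)", "key_at(k3,kitchen)", "locked(d_kitchen_hall)", "open(d_dock_kitchen)"]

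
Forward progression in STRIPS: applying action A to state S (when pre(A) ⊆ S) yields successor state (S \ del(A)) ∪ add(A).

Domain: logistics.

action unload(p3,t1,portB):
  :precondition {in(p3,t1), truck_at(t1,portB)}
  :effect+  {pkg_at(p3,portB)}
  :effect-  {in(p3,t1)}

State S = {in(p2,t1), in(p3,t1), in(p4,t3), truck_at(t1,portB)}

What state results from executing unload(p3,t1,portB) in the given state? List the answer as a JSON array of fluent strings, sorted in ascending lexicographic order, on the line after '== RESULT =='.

Progress:
  pre ⊆ S: {in(p3,t1), truck_at(t1,portB)} ⊆ S  — applicable
  S \ del = {in(p2,t1), in(p4,t3), truck_at(t1,portB)}
  ∪ add   = {in(p2,t1), in(p4,t3), pkg_at(p3,portB), truck_at(t1,portB)}

== RESULT ==
["in(p2,t1)", "in(p4,t3)", "pkg_at(p3,portB)", "truck_at(t1,portB)"]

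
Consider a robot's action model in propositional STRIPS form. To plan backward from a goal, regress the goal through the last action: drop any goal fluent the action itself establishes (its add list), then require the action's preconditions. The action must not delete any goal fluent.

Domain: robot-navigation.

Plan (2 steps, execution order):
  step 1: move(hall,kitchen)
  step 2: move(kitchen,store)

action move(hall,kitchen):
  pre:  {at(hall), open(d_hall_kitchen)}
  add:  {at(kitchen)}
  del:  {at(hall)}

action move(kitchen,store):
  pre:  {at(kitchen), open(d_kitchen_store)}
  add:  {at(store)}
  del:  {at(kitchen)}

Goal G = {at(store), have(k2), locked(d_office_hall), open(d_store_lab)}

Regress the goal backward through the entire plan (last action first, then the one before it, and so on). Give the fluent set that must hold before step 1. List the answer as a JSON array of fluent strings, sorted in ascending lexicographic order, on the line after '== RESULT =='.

Regress step by step:
  through step 2 (move(kitchen,store)): drop {at(store)}, keep {have(k2), locked(d_office_hall), open(d_store_lab)}, require {at(kitchen), open(d_kitchen_store)}
    → {at(kitchen), have(k2), locked(d_office_hall), open(d_kitchen_store), open(d_store_lab)}
  through step 1 (move(hall,kitchen)): drop {at(kitchen)}, keep {have(k2), locked(d_office_hall), open(d_kitchen_store), open(d_store_lab)}, require {at(hall), open(d_hall_kitchen)}
    → {at(hall), have(k2), locked(d_office_hall), open(d_hall_kitchen), open(d_kitchen_store), open(d_store_lab)}

== RESULT ==
["at(hall)", "have(k2)", "locked(d_office_hall)", "open(d_hall_kitchen)", "open(d_kitchen_store)", "open(d_store_lab)"]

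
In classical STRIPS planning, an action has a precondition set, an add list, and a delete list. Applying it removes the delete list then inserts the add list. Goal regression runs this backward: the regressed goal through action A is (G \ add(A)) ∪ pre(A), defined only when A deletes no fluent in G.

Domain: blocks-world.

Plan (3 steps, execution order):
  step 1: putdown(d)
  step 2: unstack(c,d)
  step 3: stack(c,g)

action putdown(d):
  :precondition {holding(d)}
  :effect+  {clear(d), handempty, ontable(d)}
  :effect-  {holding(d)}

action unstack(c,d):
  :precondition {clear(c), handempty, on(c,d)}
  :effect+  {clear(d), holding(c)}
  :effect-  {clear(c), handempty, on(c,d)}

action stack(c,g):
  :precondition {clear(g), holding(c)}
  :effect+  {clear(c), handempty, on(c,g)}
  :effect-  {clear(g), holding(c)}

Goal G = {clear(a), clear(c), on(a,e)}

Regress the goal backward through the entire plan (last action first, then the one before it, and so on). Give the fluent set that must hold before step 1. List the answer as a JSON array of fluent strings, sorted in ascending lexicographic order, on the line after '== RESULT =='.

Work backward from the goal:
  through step 3 (stack(c,g)): drop {clear(c)}, keep {clear(a), on(a,e)}, require {clear(g), holding(c)}
    → {clear(a), clear(g), holding(c), on(a,e)}
  through step 2 (unstack(c,d)): drop {holding(c)}, keep {clear(a), clear(g), on(a,e)}, require {clear(c), handempty, on(c,d)}
    → {clear(a), clear(c), clear(g), handempty, on(a,e), on(c,d)}
  through step 1 (putdown(d)): drop {handempty}, keep {clear(a), clear(c), clear(g), on(a,e), on(c,d)}, require {holding(d)}
    → {clear(a), clear(c), clear(g), holding(d), on(a,e), on(c,d)}

== RESULT ==
["clear(a)", "clear(c)", "clear(g)", "holding(d)", "on(a,e)", "on(c,d)"]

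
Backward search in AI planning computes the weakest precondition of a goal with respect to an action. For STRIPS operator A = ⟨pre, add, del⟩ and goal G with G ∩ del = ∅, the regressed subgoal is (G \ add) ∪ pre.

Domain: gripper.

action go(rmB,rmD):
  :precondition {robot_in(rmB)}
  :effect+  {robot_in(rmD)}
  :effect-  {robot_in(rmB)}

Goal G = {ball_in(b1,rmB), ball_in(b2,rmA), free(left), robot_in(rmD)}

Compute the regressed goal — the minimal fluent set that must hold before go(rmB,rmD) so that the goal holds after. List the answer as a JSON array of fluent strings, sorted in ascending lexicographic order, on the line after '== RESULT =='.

Compute (G \ add) ∪ pre:
  G ∩ del = {}  (empty — regression defined)
  G \ add = {ball_in(b1,rmB), ball_in(b2,rmA), free(left), robot_in(rmD)} \ {robot_in(rmD)} = {ball_in(b1,rmB), ball_in(b2,rmA), free(left)}
  ∪ pre   = {ball_in(b1,rmB), ball_in(b2,rmA), free(left)} ∪ {robot_in(rmB)}
          = {ball_in(b1,rmB), ball_in(b2,rmA), free(left), robot_in(rmB)}

== RESULT ==
["ball_in(b1,rmB)", "ball_in(b2,rmA)", "free(left)", "robot_in(rmB)"]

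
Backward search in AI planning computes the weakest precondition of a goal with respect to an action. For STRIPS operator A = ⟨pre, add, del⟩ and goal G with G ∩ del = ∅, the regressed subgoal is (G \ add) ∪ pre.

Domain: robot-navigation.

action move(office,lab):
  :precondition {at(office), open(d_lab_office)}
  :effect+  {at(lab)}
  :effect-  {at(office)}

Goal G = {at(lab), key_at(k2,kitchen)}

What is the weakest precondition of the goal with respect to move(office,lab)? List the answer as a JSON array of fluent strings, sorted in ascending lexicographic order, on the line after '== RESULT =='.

Regress:
  G ∩ del = {}  (empty — regression defined)
  G \ add = {at(lab), key_at(k2,kitchen)} \ {at(lab)} = {key_at(k2,kitchen)}
  ∪ pre   = {key_at(k2,kitchen)} ∪ {at(office), open(d_lab_office)}
          = {at(office), key_at(k2,kitchen), open(d_lab_office)}

== RESULT ==
["at(office)", "key_at(k2,kitchen)", "open(d_lab_office)"]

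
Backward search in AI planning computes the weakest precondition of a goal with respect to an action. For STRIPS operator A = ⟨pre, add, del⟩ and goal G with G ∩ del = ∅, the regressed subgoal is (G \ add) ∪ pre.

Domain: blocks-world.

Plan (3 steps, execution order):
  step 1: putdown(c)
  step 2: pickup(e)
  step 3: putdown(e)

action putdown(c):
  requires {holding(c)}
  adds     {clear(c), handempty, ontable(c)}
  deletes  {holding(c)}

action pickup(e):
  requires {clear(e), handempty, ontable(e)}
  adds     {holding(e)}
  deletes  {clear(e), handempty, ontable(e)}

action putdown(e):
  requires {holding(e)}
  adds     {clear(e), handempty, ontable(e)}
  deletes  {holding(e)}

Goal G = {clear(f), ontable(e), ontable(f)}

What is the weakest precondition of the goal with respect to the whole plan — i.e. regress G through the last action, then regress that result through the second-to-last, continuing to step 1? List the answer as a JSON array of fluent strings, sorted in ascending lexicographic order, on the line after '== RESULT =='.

Regress step by step:
  through step 3 (putdown(e)): drop {ontable(e)}, keep {clear(f), ontable(f)}, require {holding(e)}
    → {clear(f), holding(e), ontable(f)}
  through step 2 (pickup(e)): drop {holding(e)}, keep {clear(f), ontable(f)}, require {clear(e), handempty, ontable(e)}
    → {clear(e), clear(f), handempty, ontable(e), ontable(f)}
  through step 1 (putdown(c)): drop {handempty}, keep {clear(e), clear(f), ontable(e), ontable(f)}, require {holding(c)}
    → {clear(e), clear(f), holding(c), ontable(e), ontable(f)}

== RESULT ==
["clear(e)", "clear(f)", "holding(c)", "ontable(e)", "ontable(f)"]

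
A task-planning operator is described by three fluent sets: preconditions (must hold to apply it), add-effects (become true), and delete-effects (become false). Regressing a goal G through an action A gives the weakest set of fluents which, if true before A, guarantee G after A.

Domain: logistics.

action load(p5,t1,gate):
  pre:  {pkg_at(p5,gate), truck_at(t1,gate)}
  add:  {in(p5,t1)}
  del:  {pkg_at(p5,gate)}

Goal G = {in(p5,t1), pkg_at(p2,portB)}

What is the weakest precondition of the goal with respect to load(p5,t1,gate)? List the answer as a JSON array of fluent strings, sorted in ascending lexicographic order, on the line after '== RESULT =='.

Compute (G \ add) ∪ pre:
  G ∩ del = {}  (empty — regression defined)
  G \ add = {in(p5,t1), pkg_at(p2,portB)} \ {in(p5,t1)} = {pkg_at(p2,portB)}
  ∪ pre   = {pkg_at(p2,portB)} ∪ {pkg_at(p5,gate), truck_at(t1,gate)}
          = {pkg_at(p2,portB), pkg_at(p5,gate), truck_at(t1,gate)}

== RESULT ==
["pkg_at(p2,portB)", "pkg_at(p5,gate)", "truck_at(t1,gate)"]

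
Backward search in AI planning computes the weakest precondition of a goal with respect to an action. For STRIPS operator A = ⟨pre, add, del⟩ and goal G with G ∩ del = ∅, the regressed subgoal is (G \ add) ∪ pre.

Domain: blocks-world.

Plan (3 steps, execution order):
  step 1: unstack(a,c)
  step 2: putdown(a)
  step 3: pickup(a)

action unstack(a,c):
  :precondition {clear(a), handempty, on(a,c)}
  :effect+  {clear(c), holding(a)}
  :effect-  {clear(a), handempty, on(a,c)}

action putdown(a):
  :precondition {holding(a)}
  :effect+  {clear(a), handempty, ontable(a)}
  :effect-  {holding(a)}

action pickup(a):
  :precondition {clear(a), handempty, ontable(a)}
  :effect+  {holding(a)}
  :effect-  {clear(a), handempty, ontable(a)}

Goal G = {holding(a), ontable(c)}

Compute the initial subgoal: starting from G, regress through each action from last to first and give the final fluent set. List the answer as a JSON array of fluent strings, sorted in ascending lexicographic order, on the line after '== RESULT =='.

Regress step by step:
  through step 3 (pickup(a)): drop {holding(a)}, keep {ontable(c)}, require {clear(a), handempty, ontable(a)}
    → {clear(a), handempty, ontable(a), ontable(c)}
  through step 2 (putdown(a)): drop {clear(a), handempty, ontable(a)}, keep {ontable(c)}, require {holding(a)}
    → {holding(a), ontable(c)}
  through step 1 (unstack(a,c)): drop {holding(a)}, keep {ontable(c)}, require {clear(a), handempty, on(a,c)}
    → {clear(a), handempty, on(a,c), ontable(c)}

== RESULT ==
["clear(a)", "handempty", "on(a,c)", "ontable(c)"]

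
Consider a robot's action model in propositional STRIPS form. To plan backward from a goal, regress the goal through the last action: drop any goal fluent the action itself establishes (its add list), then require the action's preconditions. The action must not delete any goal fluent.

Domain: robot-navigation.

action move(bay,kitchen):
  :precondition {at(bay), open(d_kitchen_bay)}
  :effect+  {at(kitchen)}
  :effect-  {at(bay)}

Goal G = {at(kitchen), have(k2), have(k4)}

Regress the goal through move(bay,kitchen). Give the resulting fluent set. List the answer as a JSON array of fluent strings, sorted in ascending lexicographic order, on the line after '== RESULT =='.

Compute (G \ add) ∪ pre:
  G ∩ del = {}  (empty — regression defined)
  G \ add = {at(kitchen), have(k2), have(k4)} \ {at(kitchen)} = {have(k2), have(k4)}
  ∪ pre   = {have(k2), have(k4)} ∪ {at(bay), open(d_kitchen_bay)}
          = {at(bay), have(k2), have(k4), open(d_kitchen_bay)}

== RESULT ==
["at(bay)", "have(k2)", "have(k4)", "open(d_kitchen_bay)"]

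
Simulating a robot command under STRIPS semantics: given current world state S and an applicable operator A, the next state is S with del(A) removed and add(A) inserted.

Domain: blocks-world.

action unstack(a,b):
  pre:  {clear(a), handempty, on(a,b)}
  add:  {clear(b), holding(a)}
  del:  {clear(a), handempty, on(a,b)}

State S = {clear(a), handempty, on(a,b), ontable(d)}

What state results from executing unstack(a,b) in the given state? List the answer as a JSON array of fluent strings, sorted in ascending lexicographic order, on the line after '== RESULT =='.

Compute (S \ del) ∪ add:
  pre ⊆ S: {clear(a), handempty, on(a,b)} ⊆ S  — applicable
  S \ del = {ontable(d)}
  ∪ add   = {clear(b), holding(a), ontable(d)}

== RESULT ==
["clear(b)", "holding(a)", "ontable(d)"]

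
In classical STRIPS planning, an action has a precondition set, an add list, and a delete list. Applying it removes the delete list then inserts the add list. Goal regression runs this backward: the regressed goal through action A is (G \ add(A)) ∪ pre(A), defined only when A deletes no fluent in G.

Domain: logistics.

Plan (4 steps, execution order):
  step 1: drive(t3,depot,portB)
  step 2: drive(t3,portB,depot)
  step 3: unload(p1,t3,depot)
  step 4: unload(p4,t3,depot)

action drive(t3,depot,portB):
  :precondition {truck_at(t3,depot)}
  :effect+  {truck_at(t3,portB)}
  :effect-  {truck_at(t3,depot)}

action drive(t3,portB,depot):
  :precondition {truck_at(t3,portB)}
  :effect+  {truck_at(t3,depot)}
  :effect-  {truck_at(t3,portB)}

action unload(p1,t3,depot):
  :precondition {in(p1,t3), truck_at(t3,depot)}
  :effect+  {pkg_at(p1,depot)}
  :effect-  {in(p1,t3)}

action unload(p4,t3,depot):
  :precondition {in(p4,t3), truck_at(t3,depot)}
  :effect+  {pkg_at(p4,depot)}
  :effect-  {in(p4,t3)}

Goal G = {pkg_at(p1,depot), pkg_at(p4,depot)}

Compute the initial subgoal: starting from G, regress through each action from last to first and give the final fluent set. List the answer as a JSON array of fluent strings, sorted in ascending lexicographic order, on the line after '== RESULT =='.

Regress step by step:
  through step 4 (unload(p4,t3,depot)): drop {pkg_at(p4,depot)}, keep {pkg_at(p1,depot)}, require {in(p4,t3), truck_at(t3,depot)}
    → {in(p4,t3), pkg_at(p1,depot), truck_at(t3,depot)}
  through step 3 (unload(p1,t3,depot)): drop {pkg_at(p1,depot)}, keep {in(p4,t3), truck_at(t3,depot)}, require {in(p1,t3), truck_at(t3,depot)}
    → {in(p1,t3), in(p4,t3), truck_at(t3,depot)}
  through step 2 (drive(t3,portB,depot)): drop {truck_at(t3,depot)}, keep {in(p1,t3), in(p4,t3)}, require {truck_at(t3,portB)}
    → {in(p1,t3), in(p4,t3), truck_at(t3,portB)}
  through step 1 (drive(t3,depot,portB)): drop {truck_at(t3,portB)}, keep {in(p1,t3), in(p4,t3)}, require {truck_at(t3,depot)}
    → {in(p1,t3), in(p4,t3), truck_at(t3,depot)}

== RESULT ==
["in(p1,t3)", "in(p4,t3)", "truck_at(t3,depot)"]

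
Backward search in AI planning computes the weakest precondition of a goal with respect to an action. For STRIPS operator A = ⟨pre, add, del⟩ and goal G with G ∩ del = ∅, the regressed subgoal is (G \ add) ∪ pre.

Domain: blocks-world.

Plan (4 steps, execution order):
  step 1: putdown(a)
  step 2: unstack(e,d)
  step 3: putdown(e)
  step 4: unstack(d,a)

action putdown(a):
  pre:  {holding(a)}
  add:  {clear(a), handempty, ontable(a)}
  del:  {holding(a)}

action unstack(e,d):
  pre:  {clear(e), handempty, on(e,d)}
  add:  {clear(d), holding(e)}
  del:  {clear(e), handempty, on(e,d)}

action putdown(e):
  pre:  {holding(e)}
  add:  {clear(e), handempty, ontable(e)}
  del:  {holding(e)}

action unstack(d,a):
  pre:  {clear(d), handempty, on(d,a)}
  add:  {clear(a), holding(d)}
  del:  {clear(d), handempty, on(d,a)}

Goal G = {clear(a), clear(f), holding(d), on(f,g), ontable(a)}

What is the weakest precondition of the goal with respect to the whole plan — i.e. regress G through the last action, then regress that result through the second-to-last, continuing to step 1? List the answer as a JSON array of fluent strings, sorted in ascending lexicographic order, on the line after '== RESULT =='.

Regress step by step:
  through step 4 (unstack(d,a)): drop {clear(a), holding(d)}, keep {clear(f), on(f,g), ontable(a)}, require {clear(d), handempty, on(d,a)}
    → {clear(d), clear(f), handempty, on(d,a), on(f,g), ontable(a)}
  through step 3 (putdown(e)): drop {handempty}, keep {clear(d), clear(f), on(d,a), on(f,g), ontable(a)}, require {holding(e)}
    → {clear(d), clear(f), holding(e), on(d,a), on(f,g), ontable(a)}
  through step 2 (unstack(e,d)): drop {clear(d), holding(e)}, keep {clear(f), on(d,a), on(f,g), ontable(a)}, require {clear(e), handempty, on(e,d)}
    → {clear(e), clear(f), handempty, on(d,a), on(e,d), on(f,g), ontable(a)}
  through step 1 (putdown(a)): drop {handempty, ontable(a)}, keep {clear(e), clear(f), on(d,a), on(e,d), on(f,g)}, require {holding(a)}
    → {clear(e), clear(f), holding(a), on(d,a), on(e,d), on(f,g)}

== RESULT ==
["clear(e)", "clear(f)", "holding(a)", "on(d,a)", "on(e,d)", "on(f,g)"]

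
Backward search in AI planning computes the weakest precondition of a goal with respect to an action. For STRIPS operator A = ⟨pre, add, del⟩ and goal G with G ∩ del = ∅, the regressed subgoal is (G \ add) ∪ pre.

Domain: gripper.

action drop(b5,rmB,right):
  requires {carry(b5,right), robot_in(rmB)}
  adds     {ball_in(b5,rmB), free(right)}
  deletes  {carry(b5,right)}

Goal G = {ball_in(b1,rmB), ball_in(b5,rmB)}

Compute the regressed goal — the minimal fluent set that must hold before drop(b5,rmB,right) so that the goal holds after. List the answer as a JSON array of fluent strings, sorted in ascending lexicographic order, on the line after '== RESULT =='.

Compute (G \ add) ∪ pre:
  G ∩ del = {}  (empty — regression defined)
  G \ add = {ball_in(b1,rmB), ball_in(b5,rmB)} \ {ball_in(b5,rmB), free(right)} = {ball_in(b1,rmB)}
  ∪ pre   = {ball_in(b1,rmB)} ∪ {carry(b5,right), robot_in(rmB)}
          = {ball_in(b1,rmB), carry(b5,right), robot_in(rmB)}

== RESULT ==
["ball_in(b1,rmB)", "carry(b5,right)", "robot_in(rmB)"]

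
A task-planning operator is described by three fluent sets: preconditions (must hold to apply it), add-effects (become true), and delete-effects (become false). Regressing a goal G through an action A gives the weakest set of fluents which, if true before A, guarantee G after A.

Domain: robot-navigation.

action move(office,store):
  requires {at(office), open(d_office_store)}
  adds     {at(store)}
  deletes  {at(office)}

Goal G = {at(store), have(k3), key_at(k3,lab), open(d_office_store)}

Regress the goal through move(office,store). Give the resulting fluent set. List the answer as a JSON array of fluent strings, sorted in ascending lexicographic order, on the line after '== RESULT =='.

Regress:
  G ∩ del = {}  (empty — regression defined)
  G \ add = {at(store), have(k3), key_at(k3,lab), open(d_office_store)} \ {at(store)} = {have(k3), key_at(k3,lab), open(d_office_store)}
  ∪ pre   = {have(k3), key_at(k3,lab), open(d_office_store)} ∪ {at(office), open(d_office_store)}
          = {at(office), have(k3), key_at(k3,lab), open(d_office_store)}

== RESULT ==
["at(office)", "have(k3)", "key_at(k3,lab)", "open(d_office_store)"]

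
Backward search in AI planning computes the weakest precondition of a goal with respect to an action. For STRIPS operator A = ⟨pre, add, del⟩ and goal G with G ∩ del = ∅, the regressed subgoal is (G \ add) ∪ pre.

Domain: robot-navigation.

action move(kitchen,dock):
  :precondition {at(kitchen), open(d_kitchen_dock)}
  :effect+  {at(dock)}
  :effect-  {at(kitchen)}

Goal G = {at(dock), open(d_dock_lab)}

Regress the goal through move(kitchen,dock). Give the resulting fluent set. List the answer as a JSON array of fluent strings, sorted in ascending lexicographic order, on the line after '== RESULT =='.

Compute (G \ add) ∪ pre:
  G ∩ del = {}  (empty — regression defined)
  G \ add = {at(dock), open(d_dock_lab)} \ {at(dock)} = {open(d_dock_lab)}
  ∪ pre   = {open(d_dock_lab)} ∪ {at(kitchen), open(d_kitchen_dock)}
          = {at(kitchen), open(d_dock_lab), open(d_kitchen_dock)}

== RESULT ==
["at(kitchen)", "open(d_dock_lab)", "open(d_kitchen_dock)"]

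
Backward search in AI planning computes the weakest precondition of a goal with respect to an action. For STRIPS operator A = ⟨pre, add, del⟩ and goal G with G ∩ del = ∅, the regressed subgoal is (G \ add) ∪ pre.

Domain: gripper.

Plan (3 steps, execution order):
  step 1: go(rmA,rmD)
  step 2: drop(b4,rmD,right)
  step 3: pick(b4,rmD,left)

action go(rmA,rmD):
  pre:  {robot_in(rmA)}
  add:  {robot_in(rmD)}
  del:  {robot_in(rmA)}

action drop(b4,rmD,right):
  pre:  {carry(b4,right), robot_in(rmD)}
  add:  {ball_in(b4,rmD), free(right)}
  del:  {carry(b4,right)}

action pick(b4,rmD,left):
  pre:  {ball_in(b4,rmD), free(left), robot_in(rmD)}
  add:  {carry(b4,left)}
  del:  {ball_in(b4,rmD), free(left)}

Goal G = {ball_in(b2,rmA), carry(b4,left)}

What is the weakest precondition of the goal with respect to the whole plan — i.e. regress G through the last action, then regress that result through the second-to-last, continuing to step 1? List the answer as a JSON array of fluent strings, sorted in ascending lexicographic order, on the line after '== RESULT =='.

Regress step by step:
  through step 3 (pick(b4,rmD,left)): drop {carry(b4,left)}, keep {ball_in(b2,rmA)}, require {ball_in(b4,rmD), free(left), robot_in(rmD)}
    → {ball_in(b2,rmA), ball_in(b4,rmD), free(left), robot_in(rmD)}
  through step 2 (drop(b4,rmD,right)): drop {ball_in(b4,rmD)}, keep {ball_in(b2,rmA), free(left), robot_in(rmD)}, require {carry(b4,right), robot_in(rmD)}
    → {ball_in(b2,rmA), carry(b4,right), free(left), robot_in(rmD)}
  through step 1 (go(rmA,rmD)): drop {robot_in(rmD)}, keep {ball_in(b2,rmA), carry(b4,right), free(left)}, require {robot_in(rmA)}
    → {ball_in(b2,rmA), carry(b4,right), free(left), robot_in(rmA)}

== RESULT ==
["ball_in(b2,rmA)", "carry(b4,right)", "free(left)", "robot_in(rmA)"]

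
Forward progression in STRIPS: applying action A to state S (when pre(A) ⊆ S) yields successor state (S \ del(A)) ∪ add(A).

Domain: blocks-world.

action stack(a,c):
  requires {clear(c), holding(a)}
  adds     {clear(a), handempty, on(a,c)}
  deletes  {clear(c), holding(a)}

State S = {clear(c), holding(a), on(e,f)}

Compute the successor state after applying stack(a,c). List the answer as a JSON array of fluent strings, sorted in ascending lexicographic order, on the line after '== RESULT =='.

Compute (S \ del) ∪ add:
  pre ⊆ S: {clear(c), holding(a)} ⊆ S  — applicable
  S \ del = {on(e,f)}
  ∪ add   = {clear(a), handempty, on(a,c), on(e,f)}

== RESULT ==
["clear(a)", "handempty", "on(a,c)", "on(e,f)"]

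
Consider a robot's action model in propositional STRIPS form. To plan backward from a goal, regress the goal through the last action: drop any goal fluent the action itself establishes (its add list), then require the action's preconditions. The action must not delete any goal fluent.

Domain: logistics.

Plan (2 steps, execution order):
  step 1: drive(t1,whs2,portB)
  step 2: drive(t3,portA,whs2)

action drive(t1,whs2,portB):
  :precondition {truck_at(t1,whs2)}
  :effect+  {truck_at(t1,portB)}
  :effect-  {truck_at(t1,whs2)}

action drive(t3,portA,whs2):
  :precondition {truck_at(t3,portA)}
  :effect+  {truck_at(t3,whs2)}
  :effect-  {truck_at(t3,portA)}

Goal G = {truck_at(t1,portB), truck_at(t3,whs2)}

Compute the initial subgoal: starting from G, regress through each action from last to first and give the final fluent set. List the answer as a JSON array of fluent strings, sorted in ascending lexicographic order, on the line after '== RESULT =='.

Regress step by step:
  through step 2 (drive(t3,portA,whs2)): drop {truck_at(t3,whs2)}, keep {truck_at(t1,portB)}, require {truck_at(t3,portA)}
    → {truck_at(t1,portB), truck_at(t3,portA)}
  through step 1 (drive(t1,whs2,portB)): drop {truck_at(t1,portB)}, keep {truck_at(t3,portA)}, require {truck_at(t1,whs2)}
    → {truck_at(t1,whs2), truck_at(t3,portA)}

== RESULT ==
["truck_at(t1,whs2)", "truck_at(t3,portA)"]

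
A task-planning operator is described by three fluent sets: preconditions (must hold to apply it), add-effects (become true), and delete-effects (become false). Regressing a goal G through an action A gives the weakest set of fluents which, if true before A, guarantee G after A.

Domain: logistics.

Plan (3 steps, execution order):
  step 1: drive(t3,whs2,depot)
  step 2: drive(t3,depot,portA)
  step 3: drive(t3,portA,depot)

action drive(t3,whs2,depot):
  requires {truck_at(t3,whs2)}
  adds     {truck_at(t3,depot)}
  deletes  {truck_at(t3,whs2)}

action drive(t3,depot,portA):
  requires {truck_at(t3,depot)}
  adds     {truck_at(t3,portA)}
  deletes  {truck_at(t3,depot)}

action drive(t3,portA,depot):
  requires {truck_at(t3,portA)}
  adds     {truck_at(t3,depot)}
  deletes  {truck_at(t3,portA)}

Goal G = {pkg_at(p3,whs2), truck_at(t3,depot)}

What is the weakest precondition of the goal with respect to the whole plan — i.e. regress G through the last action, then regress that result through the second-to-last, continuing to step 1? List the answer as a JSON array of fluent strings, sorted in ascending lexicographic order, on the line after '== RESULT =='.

Regress step by step:
  through step 3 (drive(t3,portA,depot)): drop {truck_at(t3,depot)}, keep {pkg_at(p3,whs2)}, require {truck_at(t3,portA)}
    → {pkg_at(p3,whs2), truck_at(t3,portA)}
  through step 2 (drive(t3,depot,portA)): drop {truck_at(t3,portA)}, keep {pkg_at(p3,whs2)}, require {truck_at(t3,depot)}
    → {pkg_at(p3,whs2), truck_at(t3,depot)}
  through step 1 (drive(t3,whs2,depot)): drop {truck_at(t3,depot)}, keep {pkg_at(p3,whs2)}, require {truck_at(t3,whs2)}
    → {pkg_at(p3,whs2), truck_at(t3,whs2)}

== RESULT ==
["pkg_at(p3,whs2)", "truck_at(t3,whs2)"]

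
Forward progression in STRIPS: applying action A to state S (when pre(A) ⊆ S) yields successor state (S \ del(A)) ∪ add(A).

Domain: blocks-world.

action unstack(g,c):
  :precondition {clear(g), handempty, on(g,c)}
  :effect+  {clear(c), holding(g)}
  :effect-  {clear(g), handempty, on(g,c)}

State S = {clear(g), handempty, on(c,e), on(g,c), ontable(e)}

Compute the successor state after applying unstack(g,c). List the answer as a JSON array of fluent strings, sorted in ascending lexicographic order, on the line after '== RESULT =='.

Progress:
  pre ⊆ S: {clear(g), handempty, on(g,c)} ⊆ S  — applicable
  S \ del = {on(c,e), ontable(e)}
  ∪ add   = {clear(c), holding(g), on(c,e), ontable(e)}

== RESULT ==
["clear(c)", "holding(g)", "on(c,e)", "ontable(e)"]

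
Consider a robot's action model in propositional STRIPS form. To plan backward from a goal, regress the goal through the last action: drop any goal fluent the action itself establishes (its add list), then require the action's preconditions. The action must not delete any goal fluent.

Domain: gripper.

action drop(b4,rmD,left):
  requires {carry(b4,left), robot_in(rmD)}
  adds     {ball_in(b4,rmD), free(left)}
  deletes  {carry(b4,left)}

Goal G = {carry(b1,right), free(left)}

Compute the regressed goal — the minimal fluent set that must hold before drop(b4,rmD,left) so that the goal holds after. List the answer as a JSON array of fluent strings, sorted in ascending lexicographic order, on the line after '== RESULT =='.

Compute (G \ add) ∪ pre:
  G ∩ del = {}  (empty — regression defined)
  G \ add = {carry(b1,right), free(left)} \ {ball_in(b4,rmD), free(left)} = {carry(b1,right)}
  ∪ pre   = {carry(b1,right)} ∪ {carry(b4,left), robot_in(rmD)}
          = {carry(b1,right), carry(b4,left), robot_in(rmD)}

== RESULT ==
["carry(b1,right)", "carry(b4,left)", "robot_in(rmD)"]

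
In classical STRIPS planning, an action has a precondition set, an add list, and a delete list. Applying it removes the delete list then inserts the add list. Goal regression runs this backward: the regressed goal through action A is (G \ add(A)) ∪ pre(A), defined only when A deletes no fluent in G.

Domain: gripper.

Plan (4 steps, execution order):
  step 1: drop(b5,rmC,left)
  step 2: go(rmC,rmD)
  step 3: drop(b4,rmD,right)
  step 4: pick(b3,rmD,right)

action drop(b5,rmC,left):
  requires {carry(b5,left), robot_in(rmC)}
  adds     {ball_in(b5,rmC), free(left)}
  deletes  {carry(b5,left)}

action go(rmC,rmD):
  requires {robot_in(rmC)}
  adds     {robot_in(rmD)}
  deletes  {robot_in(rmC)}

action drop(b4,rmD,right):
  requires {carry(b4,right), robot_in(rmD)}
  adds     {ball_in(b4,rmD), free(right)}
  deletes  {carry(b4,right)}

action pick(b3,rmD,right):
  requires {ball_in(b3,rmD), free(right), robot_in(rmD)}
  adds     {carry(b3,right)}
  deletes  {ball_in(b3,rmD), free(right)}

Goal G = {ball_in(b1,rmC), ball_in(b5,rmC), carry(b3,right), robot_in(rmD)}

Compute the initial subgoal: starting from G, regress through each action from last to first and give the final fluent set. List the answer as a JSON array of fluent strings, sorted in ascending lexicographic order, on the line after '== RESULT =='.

Regress step by step:
  through step 4 (pick(b3,rmD,right)): drop {carry(b3,right)}, keep {ball_in(b1,rmC), ball_in(b5,rmC), robot_in(rmD)}, require {ball_in(b3,rmD), free(right), robot_in(rmD)}
    → {ball_in(b1,rmC), ball_in(b3,rmD), ball_in(b5,rmC), free(right), robot_in(rmD)}
  through step 3 (drop(b4,rmD,right)): drop {free(right)}, keep {ball_in(b1,rmC), ball_in(b3,rmD), ball_in(b5,rmC), robot_in(rmD)}, require {carry(b4,right), robot_in(rmD)}
    → {ball_in(b1,rmC), ball_in(b3,rmD), ball_in(b5,rmC), carry(b4,right), robot_in(rmD)}
  through step 2 (go(rmC,rmD)): drop {robot_in(rmD)}, keep {ball_in(b1,rmC), ball_in(b3,rmD), ball_in(b5,rmC), carry(b4,right)}, require {robot_in(rmC)}
    → {ball_in(b1,rmC), ball_in(b3,rmD), ball_in(b5,rmC), carry(b4,right), robot_in(rmC)}
  through step 1 (drop(b5,rmC,left)): drop {ball_in(b5,rmC)}, keep {ball_in(b1,rmC), ball_in(b3,rmD), carry(b4,right), robot_in(rmC)}, require {carry(b5,left), robot_in(rmC)}
    → {ball_in(b1,rmC), ball_in(b3,rmD), carry(b4,right), carry(b5,left), robot_in(rmC)}

== RESULT ==
["ball_in(b1,rmC)", "ball_in(b3,rmD)", "carry(b4,right)", "carry(b5,left)", "robot_in(rmC)"]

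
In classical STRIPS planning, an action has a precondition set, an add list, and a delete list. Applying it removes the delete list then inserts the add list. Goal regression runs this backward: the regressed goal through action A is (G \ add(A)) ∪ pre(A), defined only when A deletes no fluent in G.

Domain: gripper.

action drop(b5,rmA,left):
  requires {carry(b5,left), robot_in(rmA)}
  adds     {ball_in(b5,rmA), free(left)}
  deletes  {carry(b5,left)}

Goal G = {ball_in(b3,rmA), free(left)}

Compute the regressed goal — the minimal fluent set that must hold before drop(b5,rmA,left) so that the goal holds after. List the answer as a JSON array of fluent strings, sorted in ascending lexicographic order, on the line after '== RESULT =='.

Regress:
  G ∩ del = {}  (empty — regression defined)
  G \ add = {ball_in(b3,rmA), free(left)} \ {ball_in(b5,rmA), free(left)} = {ball_in(b3,rmA)}
  ∪ pre   = {ball_in(b3,rmA)} ∪ {carry(b5,left), robot_in(rmA)}
          = {ball_in(b3,rmA), carry(b5,left), robot_in(rmA)}

== RESULT ==
["ball_in(b3,rmA)", "carry(b5,left)", "robot_in(rmA)"]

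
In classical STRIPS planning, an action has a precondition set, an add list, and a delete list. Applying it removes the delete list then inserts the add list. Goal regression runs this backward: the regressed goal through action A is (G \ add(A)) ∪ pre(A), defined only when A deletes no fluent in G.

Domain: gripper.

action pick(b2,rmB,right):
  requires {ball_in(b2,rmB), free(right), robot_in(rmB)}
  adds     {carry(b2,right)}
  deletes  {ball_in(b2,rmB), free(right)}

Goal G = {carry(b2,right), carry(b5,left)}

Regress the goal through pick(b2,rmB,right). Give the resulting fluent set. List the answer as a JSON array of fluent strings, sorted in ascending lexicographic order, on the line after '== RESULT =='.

Regress:
  G ∩ del = {}  (empty — regression defined)
  G \ add = {carry(b2,right), carry(b5,left)} \ {carry(b2,right)} = {carry(b5,left)}
  ∪ pre   = {carry(b5,left)} ∪ {ball_in(b2,rmB), free(right), robot_in(rmB)}
          = {ball_in(b2,rmB), carry(b5,left), free(right), robot_in(rmB)}

== RESULT ==
["ball_in(b2,rmB)", "carry(b5,left)", "free(right)", "robot_in(rmB)"]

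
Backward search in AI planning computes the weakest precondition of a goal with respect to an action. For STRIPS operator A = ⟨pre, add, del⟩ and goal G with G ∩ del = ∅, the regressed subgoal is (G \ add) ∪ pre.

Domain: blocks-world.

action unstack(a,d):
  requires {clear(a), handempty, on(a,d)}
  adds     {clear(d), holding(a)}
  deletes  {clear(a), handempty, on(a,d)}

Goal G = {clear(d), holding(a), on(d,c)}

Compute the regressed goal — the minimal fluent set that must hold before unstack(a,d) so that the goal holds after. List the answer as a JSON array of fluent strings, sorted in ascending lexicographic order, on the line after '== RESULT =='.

Regress:
  G ∩ del = {}  (empty — regression defined)
  G \ add = {clear(d), holding(a), on(d,c)} \ {clear(d), holding(a)} = {on(d,c)}
  ∪ pre   = {on(d,c)} ∪ {clear(a), handempty, on(a,d)}
          = {clear(a), handempty, on(a,d), on(d,c)}

== RESULT ==
["clear(a)", "handempty", "on(a,d)", "on(d,c)"]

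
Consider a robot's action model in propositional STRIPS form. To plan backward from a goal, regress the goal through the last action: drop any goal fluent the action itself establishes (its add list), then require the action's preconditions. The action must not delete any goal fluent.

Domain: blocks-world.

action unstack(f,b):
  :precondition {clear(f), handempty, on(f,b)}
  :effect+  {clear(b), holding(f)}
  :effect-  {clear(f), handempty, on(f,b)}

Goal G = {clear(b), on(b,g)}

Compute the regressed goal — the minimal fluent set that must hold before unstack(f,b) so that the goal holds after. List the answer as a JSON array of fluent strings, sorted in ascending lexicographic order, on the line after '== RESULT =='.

Compute (G \ add) ∪ pre:
  G ∩ del = {}  (empty — regression defined)
  G \ add = {clear(b), on(b,g)} \ {clear(b), holding(f)} = {on(b,g)}
  ∪ pre   = {on(b,g)} ∪ {clear(f), handempty, on(f,b)}
          = {clear(f), handempty, on(b,g), on(f,b)}

== RESULT ==
["clear(f)", "handempty", "on(b,g)", "on(f,b)"]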